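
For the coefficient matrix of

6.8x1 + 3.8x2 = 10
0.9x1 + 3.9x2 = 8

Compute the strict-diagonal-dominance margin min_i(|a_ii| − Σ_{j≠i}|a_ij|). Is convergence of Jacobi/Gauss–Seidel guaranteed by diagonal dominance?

row 1: |6.8| − (3.8) = 3
row 2: |3.9| − (0.9) = 3
minimum over rows = 3 → strictly diagonally dominant (convergence guaranteed)

3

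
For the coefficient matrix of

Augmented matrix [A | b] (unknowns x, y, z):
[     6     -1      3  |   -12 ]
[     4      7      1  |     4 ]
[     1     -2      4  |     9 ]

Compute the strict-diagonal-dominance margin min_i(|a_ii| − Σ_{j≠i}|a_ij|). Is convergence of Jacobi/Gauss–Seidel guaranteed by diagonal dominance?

1

row 1: |6| − (1+3) = 2
row 2: |7| − (4+1) = 2
row 3: |4| − (1+2) = 1
minimum over rows = 1 → strictly diagonally dominant (convergence guaranteed)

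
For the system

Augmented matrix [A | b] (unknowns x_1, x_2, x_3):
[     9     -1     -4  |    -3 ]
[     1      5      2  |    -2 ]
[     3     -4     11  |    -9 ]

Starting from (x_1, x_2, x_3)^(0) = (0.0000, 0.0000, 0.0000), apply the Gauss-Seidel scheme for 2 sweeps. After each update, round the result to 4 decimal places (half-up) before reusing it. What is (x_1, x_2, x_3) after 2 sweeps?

(-0.7475, 0.0889, -0.5820)

Iteration 1:
  x_1 = (-3 - (-1)·0.0000 - (-4)·0.0000) / (9) = -0.3333
  x_2 = (-2 - (1)·-0.3333 - (2)·0.0000) / (5) = -0.3333
  x_3 = (-9 - (3)·-0.3333 - (-4)·-0.3333) / (11) = -0.8485
Iteration 2:
  x_1 = (-3 - (-1)·-0.3333 - (-4)·-0.8485) / (9) = -0.7475
  x_2 = (-2 - (1)·-0.7475 - (2)·-0.8485) / (5) = 0.0889
  x_3 = (-9 - (3)·-0.7475 - (-4)·0.0889) / (11) = -0.5820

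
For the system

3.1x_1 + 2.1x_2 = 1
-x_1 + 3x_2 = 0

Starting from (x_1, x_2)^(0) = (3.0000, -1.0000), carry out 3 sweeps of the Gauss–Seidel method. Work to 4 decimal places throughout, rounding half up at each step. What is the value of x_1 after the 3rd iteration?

Iteration 1:
  x_1 = (1 - (2.1)·-1.0000) / (3.1) = 1.0000
  x_2 = (0 - (-1)·1.0000) / (3) = 0.3333
Iteration 2:
  x_1 = (1 - (2.1)·0.3333) / (3.1) = 0.0968
  x_2 = (0 - (-1)·0.0968) / (3) = 0.0323
Iteration 3:
  x_1 = (1 - (2.1)·0.0323) / (3.1) = 0.3007
  x_2 = (0 - (-1)·0.3007) / (3) = 0.1002

0.3007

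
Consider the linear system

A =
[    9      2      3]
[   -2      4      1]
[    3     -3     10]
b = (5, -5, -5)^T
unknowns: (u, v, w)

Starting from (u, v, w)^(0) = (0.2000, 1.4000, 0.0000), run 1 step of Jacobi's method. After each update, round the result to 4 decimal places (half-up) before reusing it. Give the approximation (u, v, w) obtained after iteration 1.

(0.2444, -1.1500, -0.1400)

Iteration 1:
  u = (5 - (2)·1.4000 - (3)·0.0000) / (9) = 0.2444
  v = (-5 - (-2)·0.2000 - (1)·0.0000) / (4) = -1.1500
  w = (-5 - (3)·0.2000 - (-3)·1.4000) / (10) = -0.1400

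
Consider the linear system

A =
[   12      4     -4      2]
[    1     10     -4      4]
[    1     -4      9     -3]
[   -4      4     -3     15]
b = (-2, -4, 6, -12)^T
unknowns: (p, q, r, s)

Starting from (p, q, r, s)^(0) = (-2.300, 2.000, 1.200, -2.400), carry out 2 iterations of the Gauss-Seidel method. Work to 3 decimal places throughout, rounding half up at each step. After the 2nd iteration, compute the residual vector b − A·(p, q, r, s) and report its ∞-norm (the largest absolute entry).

3.482

Iteration 1:
  p = (-2 - (4)·2.000 - (-4)·1.200 - (2)·-2.400) / (12) = -0.033
  q = (-4 - (1)·-0.033 - (-4)·1.200 - (4)·-2.400) / (10) = 1.043
  r = (6 - (1)·-0.033 - (-4)·1.043 - (-3)·-2.400) / (9) = 0.334
  s = (-12 - (-4)·-0.033 - (4)·1.043 - (-3)·0.334) / (15) = -1.020
Iteration 2:
  p = (-2 - (4)·1.043 - (-4)·0.334 - (2)·-1.020) / (12) = -0.233
  q = (-4 - (1)·-0.233 - (-4)·0.334 - (4)·-1.020) / (10) = 0.165
  r = (6 - (1)·-0.233 - (-4)·0.165 - (-3)·-1.020) / (9) = 0.426
  s = (-12 - (-4)·-0.233 - (4)·0.165 - (-3)·0.426) / (15) = -0.821
Residual b − A·x = (3.482, -0.429, 0.596, 0.001); ∞-norm = 3.482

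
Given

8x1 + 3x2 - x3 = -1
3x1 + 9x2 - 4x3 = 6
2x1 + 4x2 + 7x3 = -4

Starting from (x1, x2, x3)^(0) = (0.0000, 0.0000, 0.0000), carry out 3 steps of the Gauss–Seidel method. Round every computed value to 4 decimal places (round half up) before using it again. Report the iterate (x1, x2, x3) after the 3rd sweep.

Iteration 1:
  x1 = (-1 - (3)·0.0000 - (-1)·0.0000) / (8) = -0.1250
  x2 = (6 - (3)·-0.1250 - (-4)·0.0000) / (9) = 0.7083
  x3 = (-4 - (2)·-0.1250 - (4)·0.7083) / (7) = -0.9405
Iteration 2:
  x1 = (-1 - (3)·0.7083 - (-1)·-0.9405) / (8) = -0.5082
  x2 = (6 - (3)·-0.5082 - (-4)·-0.9405) / (9) = 0.4181
  x3 = (-4 - (2)·-0.5082 - (4)·0.4181) / (7) = -0.6651
Iteration 3:
  x1 = (-1 - (3)·0.4181 - (-1)·-0.6651) / (8) = -0.3649
  x2 = (6 - (3)·-0.3649 - (-4)·-0.6651) / (9) = 0.4927
  x3 = (-4 - (2)·-0.3649 - (4)·0.4927) / (7) = -0.7487

(-0.3649, 0.4927, -0.7487)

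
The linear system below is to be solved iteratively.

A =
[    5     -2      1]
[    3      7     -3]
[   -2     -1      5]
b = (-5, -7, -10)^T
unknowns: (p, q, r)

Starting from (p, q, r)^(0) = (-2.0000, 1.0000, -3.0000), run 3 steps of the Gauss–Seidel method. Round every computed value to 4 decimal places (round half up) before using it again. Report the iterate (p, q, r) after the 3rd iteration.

Iteration 1:
  p = (-5 - (-2)·1.0000 - (1)·-3.0000) / (5) = 0.0000
  q = (-7 - (3)·0.0000 - (-3)·-3.0000) / (7) = -2.2857
  r = (-10 - (-2)·0.0000 - (-1)·-2.2857) / (5) = -2.4571
Iteration 2:
  p = (-5 - (-2)·-2.2857 - (1)·-2.4571) / (5) = -1.4229
  q = (-7 - (3)·-1.4229 - (-3)·-2.4571) / (7) = -1.4432
  r = (-10 - (-2)·-1.4229 - (-1)·-1.4432) / (5) = -2.8578
Iteration 3:
  p = (-5 - (-2)·-1.4432 - (1)·-2.8578) / (5) = -1.0057
  q = (-7 - (3)·-1.0057 - (-3)·-2.8578) / (7) = -1.7938
  r = (-10 - (-2)·-1.0057 - (-1)·-1.7938) / (5) = -2.7610

(-1.0057, -1.7938, -2.7610)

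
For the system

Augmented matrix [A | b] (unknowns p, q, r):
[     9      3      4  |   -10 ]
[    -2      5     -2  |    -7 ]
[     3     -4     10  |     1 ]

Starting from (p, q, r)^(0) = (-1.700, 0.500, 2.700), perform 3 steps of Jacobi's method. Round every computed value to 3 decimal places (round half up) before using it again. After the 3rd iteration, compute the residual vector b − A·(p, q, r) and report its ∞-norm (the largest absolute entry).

Iteration 1:
  p = (-10 - (3)·0.500 - (4)·2.700) / (9) = -2.478
  q = (-7 - (-2)·-1.700 - (-2)·2.700) / (5) = -1.000
  r = (1 - (3)·-1.700 - (-4)·0.500) / (10) = 0.810
Iteration 2:
  p = (-10 - (3)·-1.000 - (4)·0.810) / (9) = -1.138
  q = (-7 - (-2)·-2.478 - (-2)·0.810) / (5) = -2.067
  r = (1 - (3)·-2.478 - (-4)·-1.000) / (10) = 0.443
Iteration 3:
  p = (-10 - (3)·-2.067 - (4)·0.443) / (9) = -0.619
  q = (-7 - (-2)·-1.138 - (-2)·0.443) / (5) = -1.678
  r = (1 - (3)·-1.138 - (-4)·-2.067) / (10) = -0.385
Residual b − A·x = (2.145, -0.618, -0.005); ∞-norm = 2.145

2.145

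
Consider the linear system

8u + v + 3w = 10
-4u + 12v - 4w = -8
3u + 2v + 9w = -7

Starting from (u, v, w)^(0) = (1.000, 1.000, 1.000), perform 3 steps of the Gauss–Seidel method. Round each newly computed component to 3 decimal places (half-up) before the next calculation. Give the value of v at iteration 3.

Iteration 1:
  u = (10 - (1)·1.000 - (3)·1.000) / (8) = 0.750
  v = (-8 - (-4)·0.750 - (-4)·1.000) / (12) = -0.083
  w = (-7 - (3)·0.750 - (2)·-0.083) / (9) = -1.009
Iteration 2:
  u = (10 - (1)·-0.083 - (3)·-1.009) / (8) = 1.639
  v = (-8 - (-4)·1.639 - (-4)·-1.009) / (12) = -0.457
  w = (-7 - (3)·1.639 - (2)·-0.457) / (9) = -1.223
Iteration 3:
  u = (10 - (1)·-0.457 - (3)·-1.223) / (8) = 1.766
  v = (-8 - (-4)·1.766 - (-4)·-1.223) / (12) = -0.486
  w = (-7 - (3)·1.766 - (2)·-0.486) / (9) = -1.258

-0.486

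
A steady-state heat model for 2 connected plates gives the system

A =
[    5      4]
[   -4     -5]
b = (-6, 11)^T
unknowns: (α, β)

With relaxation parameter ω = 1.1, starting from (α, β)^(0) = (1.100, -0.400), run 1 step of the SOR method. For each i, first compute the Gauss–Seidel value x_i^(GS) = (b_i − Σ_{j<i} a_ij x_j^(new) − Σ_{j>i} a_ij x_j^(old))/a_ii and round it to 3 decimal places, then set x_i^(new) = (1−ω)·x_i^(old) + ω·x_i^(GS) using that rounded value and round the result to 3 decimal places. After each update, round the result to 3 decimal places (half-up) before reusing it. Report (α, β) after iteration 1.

(-1.078, -1.432)

Iteration 1:
  α: GS value = (-6 - (4)·-0.400) / (5) = -0.880;  α ← (1−ω)·1.100 + ω·-0.880 = -1.078
  β: GS value = (11 - (-4)·-1.078) / (-5) = -1.338;  β ← (1−ω)·-0.400 + ω·-1.338 = -1.432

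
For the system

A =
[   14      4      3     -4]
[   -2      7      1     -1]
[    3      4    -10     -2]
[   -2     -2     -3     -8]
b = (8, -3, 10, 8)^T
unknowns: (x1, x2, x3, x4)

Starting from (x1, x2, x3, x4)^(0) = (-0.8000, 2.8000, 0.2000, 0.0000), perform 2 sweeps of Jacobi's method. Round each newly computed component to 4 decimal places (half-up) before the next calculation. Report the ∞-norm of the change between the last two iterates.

Iteration 1:
  x1 = (8 - (4)·2.8000 - (3)·0.2000 - (-4)·0.0000) / (14) = -0.2714
  x2 = (-3 - (-2)·-0.8000 - (1)·0.2000 - (-1)·0.0000) / (7) = -0.6857
  x3 = (10 - (3)·-0.8000 - (4)·2.8000 - (-2)·0.0000) / (-10) = -0.1200
  x4 = (8 - (-2)·-0.8000 - (-2)·2.8000 - (-3)·0.2000) / (-8) = -1.5750
Iteration 2:
  x1 = (8 - (4)·-0.6857 - (3)·-0.1200 - (-4)·-1.5750) / (14) = 0.3431
  x2 = (-3 - (-2)·-0.2714 - (1)·-0.1200 - (-1)·-1.5750) / (7) = -0.7140
  x3 = (10 - (3)·-0.2714 - (4)·-0.6857 - (-2)·-1.5750) / (-10) = -1.0407
  x4 = (8 - (-2)·-0.2714 - (-2)·-0.6857 - (-3)·-0.1200) / (-8) = -0.7157
Change: (0.6145, -0.0283, -0.9207, 0.8593) → max |·| = 0.9207

0.9207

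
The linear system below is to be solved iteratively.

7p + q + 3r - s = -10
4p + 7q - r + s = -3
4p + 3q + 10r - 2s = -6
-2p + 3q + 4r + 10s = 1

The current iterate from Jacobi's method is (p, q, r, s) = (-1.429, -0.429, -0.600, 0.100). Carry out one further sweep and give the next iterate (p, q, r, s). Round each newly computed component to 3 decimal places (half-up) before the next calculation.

One sweep:
  p = (-10 - (1)·-0.429 - (3)·-0.600 - (-1)·0.100) / (7) = -1.096
  q = (-3 - (4)·-1.429 - (-1)·-0.600 - (1)·0.100) / (7) = 0.288
  r = (-6 - (4)·-1.429 - (3)·-0.429 - (-2)·0.100) / (10) = 0.120
  s = (1 - (-2)·-1.429 - (3)·-0.429 - (4)·-0.600) / (10) = 0.183

(-1.096, 0.288, 0.120, 0.183)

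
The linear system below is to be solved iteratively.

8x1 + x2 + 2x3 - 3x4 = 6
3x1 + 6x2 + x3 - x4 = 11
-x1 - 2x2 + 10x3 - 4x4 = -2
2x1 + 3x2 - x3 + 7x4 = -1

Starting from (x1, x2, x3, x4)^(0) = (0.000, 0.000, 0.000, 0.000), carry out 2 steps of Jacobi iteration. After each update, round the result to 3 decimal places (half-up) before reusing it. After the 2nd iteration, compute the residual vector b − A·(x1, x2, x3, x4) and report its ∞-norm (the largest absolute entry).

5.071

Iteration 1:
  x1 = (6 - (1)·0.000 - (2)·0.000 - (-3)·0.000) / (8) = 0.750
  x2 = (11 - (3)·0.000 - (1)·0.000 - (-1)·0.000) / (6) = 1.833
  x3 = (-2 - (-1)·0.000 - (-2)·0.000 - (-4)·0.000) / (10) = -0.200
  x4 = (-1 - (2)·0.000 - (3)·0.000 - (-1)·0.000) / (7) = -0.143
Iteration 2:
  x1 = (6 - (1)·1.833 - (2)·-0.200 - (-3)·-0.143) / (8) = 0.517
  x2 = (11 - (3)·0.750 - (1)·-0.200 - (-1)·-0.143) / (6) = 1.468
  x3 = (-2 - (-1)·0.750 - (-2)·1.833 - (-4)·-0.143) / (10) = 0.184
  x4 = (-1 - (2)·0.750 - (3)·1.833 - (-1)·-0.200) / (7) = -1.171
Residual b − A·x = (-3.485, -0.714, -5.071, 1.943); ∞-norm = 5.071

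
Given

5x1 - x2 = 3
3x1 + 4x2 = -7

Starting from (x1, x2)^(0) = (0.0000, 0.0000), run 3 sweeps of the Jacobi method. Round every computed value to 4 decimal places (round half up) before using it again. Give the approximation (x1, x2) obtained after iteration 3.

(0.1600, -1.9375)

Iteration 1:
  x1 = (3 - (-1)·0.0000) / (5) = 0.6000
  x2 = (-7 - (3)·0.0000) / (4) = -1.7500
Iteration 2:
  x1 = (3 - (-1)·-1.7500) / (5) = 0.2500
  x2 = (-7 - (3)·0.6000) / (4) = -2.2000
Iteration 3:
  x1 = (3 - (-1)·-2.2000) / (5) = 0.1600
  x2 = (-7 - (3)·0.2500) / (4) = -1.9375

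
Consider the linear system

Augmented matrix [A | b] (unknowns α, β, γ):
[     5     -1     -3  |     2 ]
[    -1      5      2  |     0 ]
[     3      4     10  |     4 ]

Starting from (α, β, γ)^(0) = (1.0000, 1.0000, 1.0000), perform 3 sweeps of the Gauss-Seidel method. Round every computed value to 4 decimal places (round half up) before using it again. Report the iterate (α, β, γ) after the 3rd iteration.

(0.5608, 0.0109, 0.2274)

Iteration 1:
  α = (2 - (-1)·1.0000 - (-3)·1.0000) / (5) = 1.2000
  β = (0 - (-1)·1.2000 - (2)·1.0000) / (5) = -0.1600
  γ = (4 - (3)·1.2000 - (4)·-0.1600) / (10) = 0.1040
Iteration 2:
  α = (2 - (-1)·-0.1600 - (-3)·0.1040) / (5) = 0.4304
  β = (0 - (-1)·0.4304 - (2)·0.1040) / (5) = 0.0445
  γ = (4 - (3)·0.4304 - (4)·0.0445) / (10) = 0.2531
Iteration 3:
  α = (2 - (-1)·0.0445 - (-3)·0.2531) / (5) = 0.5608
  β = (0 - (-1)·0.5608 - (2)·0.2531) / (5) = 0.0109
  γ = (4 - (3)·0.5608 - (4)·0.0109) / (10) = 0.2274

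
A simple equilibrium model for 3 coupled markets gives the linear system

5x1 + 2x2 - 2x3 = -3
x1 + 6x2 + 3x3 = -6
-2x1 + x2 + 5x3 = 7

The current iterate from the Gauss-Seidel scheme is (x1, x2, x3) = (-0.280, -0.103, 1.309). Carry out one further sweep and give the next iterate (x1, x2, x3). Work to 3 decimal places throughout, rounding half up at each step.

One sweep:
  x1 = (-3 - (2)·-0.103 - (-2)·1.309) / (5) = -0.035
  x2 = (-6 - (1)·-0.035 - (3)·1.309) / (6) = -1.649
  x3 = (7 - (-2)·-0.035 - (1)·-1.649) / (5) = 1.716

(-0.035, -1.649, 1.716)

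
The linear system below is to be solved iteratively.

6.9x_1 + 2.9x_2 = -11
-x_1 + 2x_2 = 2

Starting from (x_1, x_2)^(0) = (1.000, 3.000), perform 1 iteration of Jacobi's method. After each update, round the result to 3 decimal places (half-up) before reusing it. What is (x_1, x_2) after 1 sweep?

(-2.855, 1.500)

Iteration 1:
  x_1 = (-11 - (2.9)·3.000) / (6.9) = -2.855
  x_2 = (2 - (-1)·1.000) / (2) = 1.500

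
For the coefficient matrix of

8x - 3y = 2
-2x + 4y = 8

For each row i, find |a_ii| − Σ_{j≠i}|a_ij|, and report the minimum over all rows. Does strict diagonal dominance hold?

row 1: |8| − (3) = 5
row 2: |4| − (2) = 2
minimum over rows = 2 → strictly diagonally dominant (convergence guaranteed)

2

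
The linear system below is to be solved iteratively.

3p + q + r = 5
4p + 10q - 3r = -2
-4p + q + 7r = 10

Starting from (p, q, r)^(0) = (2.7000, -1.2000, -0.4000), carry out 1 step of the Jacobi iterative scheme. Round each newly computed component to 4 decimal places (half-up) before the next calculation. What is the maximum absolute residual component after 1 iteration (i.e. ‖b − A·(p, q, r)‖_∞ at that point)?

Iteration 1:
  p = (5 - (1)·-1.2000 - (1)·-0.4000) / (3) = 2.2000
  q = (-2 - (4)·2.7000 - (-3)·-0.4000) / (10) = -1.4000
  r = (10 - (-4)·2.7000 - (1)·-1.2000) / (7) = 3.1429
Residual b − A·x = (-3.3429, 12.6287, -1.8003); ∞-norm = 12.6287

12.6287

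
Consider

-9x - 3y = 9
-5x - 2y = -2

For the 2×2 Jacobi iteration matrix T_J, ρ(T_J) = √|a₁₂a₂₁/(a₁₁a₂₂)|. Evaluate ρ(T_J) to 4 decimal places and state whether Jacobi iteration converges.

a₁₂a₂₁/(a₁₁a₂₂) = (-3)·(-5) / ((-9)·(-2)) = 0.833333
ρ = √|0.833333| = √0.833333 = 0.9129
ρ < 1, so Jacobi converges

0.9129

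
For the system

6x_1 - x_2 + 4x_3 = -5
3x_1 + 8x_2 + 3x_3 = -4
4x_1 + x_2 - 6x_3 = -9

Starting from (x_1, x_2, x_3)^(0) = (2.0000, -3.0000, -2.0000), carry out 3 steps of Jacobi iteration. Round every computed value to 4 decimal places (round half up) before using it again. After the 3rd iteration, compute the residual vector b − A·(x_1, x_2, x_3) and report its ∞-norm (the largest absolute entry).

Iteration 1:
  x_1 = (-5 - (-1)·-3.0000 - (4)·-2.0000) / (6) = 0.0000
  x_2 = (-4 - (3)·2.0000 - (3)·-2.0000) / (8) = -0.5000
  x_3 = (-9 - (4)·2.0000 - (1)·-3.0000) / (-6) = 2.3333
Iteration 2:
  x_1 = (-5 - (-1)·-0.5000 - (4)·2.3333) / (6) = -2.4722
  x_2 = (-4 - (3)·0.0000 - (3)·2.3333) / (8) = -1.3750
  x_3 = (-9 - (4)·0.0000 - (1)·-0.5000) / (-6) = 1.4167
Iteration 3:
  x_1 = (-5 - (-1)·-1.3750 - (4)·1.4167) / (6) = -2.0070
  x_2 = (-4 - (3)·-2.4722 - (3)·1.4167) / (8) = -0.1042
  x_3 = (-9 - (4)·-2.4722 - (1)·-1.3750) / (-6) = -0.3773
Residual b − A·x = (8.4470, 3.9865, -3.1316); ∞-norm = 8.4470

8.4470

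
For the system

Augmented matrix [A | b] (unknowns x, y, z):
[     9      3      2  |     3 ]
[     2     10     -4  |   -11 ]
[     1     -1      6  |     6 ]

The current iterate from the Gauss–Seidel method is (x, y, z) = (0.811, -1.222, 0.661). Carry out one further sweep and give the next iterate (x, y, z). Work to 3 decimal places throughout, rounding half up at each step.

(0.594, -0.954, 0.742)

One sweep:
  x = (3 - (3)·-1.222 - (2)·0.661) / (9) = 0.594
  y = (-11 - (2)·0.594 - (-4)·0.661) / (10) = -0.954
  z = (6 - (1)·0.594 - (-1)·-0.954) / (6) = 0.742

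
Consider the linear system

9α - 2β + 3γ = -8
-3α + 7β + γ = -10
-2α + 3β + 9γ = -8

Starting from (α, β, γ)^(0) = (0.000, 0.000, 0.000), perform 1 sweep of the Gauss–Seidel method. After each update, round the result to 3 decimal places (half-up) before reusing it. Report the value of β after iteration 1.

Iteration 1:
  α = (-8 - (-2)·0.000 - (3)·0.000) / (9) = -0.889
  β = (-10 - (-3)·-0.889 - (1)·0.000) / (7) = -1.810
  γ = (-8 - (-2)·-0.889 - (3)·-1.810) / (9) = -0.483

-1.810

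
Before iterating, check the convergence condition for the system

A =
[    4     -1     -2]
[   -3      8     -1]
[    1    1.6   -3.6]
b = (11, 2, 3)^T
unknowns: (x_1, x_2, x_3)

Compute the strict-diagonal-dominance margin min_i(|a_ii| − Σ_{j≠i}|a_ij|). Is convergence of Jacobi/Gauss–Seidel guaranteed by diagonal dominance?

1

row 1: |4| − (1+2) = 1
row 2: |8| − (3+1) = 4
row 3: |-3.6| − (1+1.6) = 1
minimum over rows = 1 → strictly diagonally dominant (convergence guaranteed)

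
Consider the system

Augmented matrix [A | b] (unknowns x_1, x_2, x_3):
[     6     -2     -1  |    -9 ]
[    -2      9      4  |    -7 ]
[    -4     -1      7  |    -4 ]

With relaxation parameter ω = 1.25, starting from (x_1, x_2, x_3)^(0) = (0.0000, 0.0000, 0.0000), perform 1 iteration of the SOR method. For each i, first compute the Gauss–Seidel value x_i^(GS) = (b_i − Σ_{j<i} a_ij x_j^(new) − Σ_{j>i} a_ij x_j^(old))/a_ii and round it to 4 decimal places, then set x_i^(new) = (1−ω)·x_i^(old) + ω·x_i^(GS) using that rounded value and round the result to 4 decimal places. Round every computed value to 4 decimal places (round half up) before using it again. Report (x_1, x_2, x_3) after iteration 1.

(-1.8750, -1.4930, -2.3201)

Iteration 1:
  x_1: GS value = (-9 - (-2)·0.0000 - (-1)·0.0000) / (6) = -1.5000;  x_1 ← (1−ω)·0.0000 + ω·-1.5000 = -1.8750
  x_2: GS value = (-7 - (-2)·-1.8750 - (4)·0.0000) / (9) = -1.1944;  x_2 ← (1−ω)·0.0000 + ω·-1.1944 = -1.4930
  x_3: GS value = (-4 - (-4)·-1.8750 - (-1)·-1.4930) / (7) = -1.8561;  x_3 ← (1−ω)·0.0000 + ω·-1.8561 = -2.3201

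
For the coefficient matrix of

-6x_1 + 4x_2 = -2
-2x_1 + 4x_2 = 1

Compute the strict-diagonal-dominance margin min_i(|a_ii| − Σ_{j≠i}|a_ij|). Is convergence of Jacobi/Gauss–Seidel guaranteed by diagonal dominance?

row 1: |-6| − (4) = 2
row 2: |4| − (2) = 2
minimum over rows = 2 → strictly diagonally dominant (convergence guaranteed)

2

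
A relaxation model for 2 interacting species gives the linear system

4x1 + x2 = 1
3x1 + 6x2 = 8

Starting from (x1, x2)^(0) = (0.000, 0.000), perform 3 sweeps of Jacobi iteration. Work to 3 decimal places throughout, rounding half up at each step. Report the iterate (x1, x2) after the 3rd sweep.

Iteration 1:
  x1 = (1 - (1)·0.000) / (4) = 0.250
  x2 = (8 - (3)·0.000) / (6) = 1.333
Iteration 2:
  x1 = (1 - (1)·1.333) / (4) = -0.083
  x2 = (8 - (3)·0.250) / (6) = 1.208
Iteration 3:
  x1 = (1 - (1)·1.208) / (4) = -0.052
  x2 = (8 - (3)·-0.083) / (6) = 1.375

(-0.052, 1.375)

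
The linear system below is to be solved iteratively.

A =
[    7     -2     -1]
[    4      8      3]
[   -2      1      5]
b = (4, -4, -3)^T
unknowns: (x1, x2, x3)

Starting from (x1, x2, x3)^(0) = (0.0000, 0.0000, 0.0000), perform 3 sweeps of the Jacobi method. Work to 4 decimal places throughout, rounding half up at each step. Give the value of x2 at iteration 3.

Iteration 1:
  x1 = (4 - (-2)·0.0000 - (-1)·0.0000) / (7) = 0.5714
  x2 = (-4 - (4)·0.0000 - (3)·0.0000) / (8) = -0.5000
  x3 = (-3 - (-2)·0.0000 - (1)·0.0000) / (5) = -0.6000
Iteration 2:
  x1 = (4 - (-2)·-0.5000 - (-1)·-0.6000) / (7) = 0.3429
  x2 = (-4 - (4)·0.5714 - (3)·-0.6000) / (8) = -0.5607
  x3 = (-3 - (-2)·0.5714 - (1)·-0.5000) / (5) = -0.2714
Iteration 3:
  x1 = (4 - (-2)·-0.5607 - (-1)·-0.2714) / (7) = 0.3725
  x2 = (-4 - (4)·0.3429 - (3)·-0.2714) / (8) = -0.5697
  x3 = (-3 - (-2)·0.3429 - (1)·-0.5607) / (5) = -0.3507

-0.5697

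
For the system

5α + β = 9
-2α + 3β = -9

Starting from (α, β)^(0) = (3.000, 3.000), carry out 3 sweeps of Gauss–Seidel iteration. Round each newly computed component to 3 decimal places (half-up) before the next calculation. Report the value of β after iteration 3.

-1.599

Iteration 1:
  α = (9 - (1)·3.000) / (5) = 1.200
  β = (-9 - (-2)·1.200) / (3) = -2.200
Iteration 2:
  α = (9 - (1)·-2.200) / (5) = 2.240
  β = (-9 - (-2)·2.240) / (3) = -1.507
Iteration 3:
  α = (9 - (1)·-1.507) / (5) = 2.101
  β = (-9 - (-2)·2.101) / (3) = -1.599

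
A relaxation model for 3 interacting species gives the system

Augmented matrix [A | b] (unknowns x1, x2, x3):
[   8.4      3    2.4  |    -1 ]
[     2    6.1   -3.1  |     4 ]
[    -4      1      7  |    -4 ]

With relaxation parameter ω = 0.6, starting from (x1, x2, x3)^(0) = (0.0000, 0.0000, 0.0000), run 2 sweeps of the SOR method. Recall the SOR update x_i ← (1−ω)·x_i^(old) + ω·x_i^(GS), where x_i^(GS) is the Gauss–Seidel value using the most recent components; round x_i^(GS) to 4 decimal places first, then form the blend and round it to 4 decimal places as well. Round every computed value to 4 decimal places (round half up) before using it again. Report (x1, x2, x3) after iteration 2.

Iteration 1:
  x1: GS value = (-1 - (3)·0.0000 - (2.4)·0.0000) / (8.4) = -0.1190;  x1 ← (1−ω)·0.0000 + ω·-0.1190 = -0.0714
  x2: GS value = (4 - (2)·-0.0714 - (-3.1)·0.0000) / (6.1) = 0.6791;  x2 ← (1−ω)·0.0000 + ω·0.6791 = 0.4075
  x3: GS value = (-4 - (-4)·-0.0714 - (1)·0.4075) / (7) = -0.6704;  x3 ← (1−ω)·0.0000 + ω·-0.6704 = -0.4022
Iteration 2:
  x1: GS value = (-1 - (3)·0.4075 - (2.4)·-0.4022) / (8.4) = -0.1497;  x1 ← (1−ω)·-0.0714 + ω·-0.1497 = -0.1184
  x2: GS value = (4 - (2)·-0.1184 - (-3.1)·-0.4022) / (6.1) = 0.4902;  x2 ← (1−ω)·0.4075 + ω·0.4902 = 0.4571
  x3: GS value = (-4 - (-4)·-0.1184 - (1)·0.4571) / (7) = -0.7044;  x3 ← (1−ω)·-0.4022 + ω·-0.7044 = -0.5835

(-0.1184, 0.4571, -0.5835)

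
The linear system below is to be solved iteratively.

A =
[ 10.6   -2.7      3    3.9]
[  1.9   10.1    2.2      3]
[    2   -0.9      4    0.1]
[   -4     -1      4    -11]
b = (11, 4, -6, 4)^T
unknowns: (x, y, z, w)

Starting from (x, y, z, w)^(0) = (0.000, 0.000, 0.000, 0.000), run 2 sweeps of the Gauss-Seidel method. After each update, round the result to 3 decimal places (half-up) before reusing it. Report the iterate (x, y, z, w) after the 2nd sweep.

(2.191, 0.853, -2.367, -2.099)

Iteration 1:
  x = (11 - (-2.7)·0.000 - (3)·0.000 - (3.9)·0.000) / (10.6) = 1.038
  y = (4 - (1.9)·1.038 - (2.2)·0.000 - (3)·0.000) / (10.1) = 0.201
  z = (-6 - (2)·1.038 - (-0.9)·0.201 - (0.1)·0.000) / (4) = -1.974
  w = (4 - (-4)·1.038 - (-1)·0.201 - (4)·-1.974) / (-11) = -1.477
Iteration 2:
  x = (11 - (-2.7)·0.201 - (3)·-1.974 - (3.9)·-1.477) / (10.6) = 2.191
  y = (4 - (1.9)·2.191 - (2.2)·-1.974 - (3)·-1.477) / (10.1) = 0.853
  z = (-6 - (2)·2.191 - (-0.9)·0.853 - (0.1)·-1.477) / (4) = -2.367
  w = (4 - (-4)·2.191 - (-1)·0.853 - (4)·-2.367) / (-11) = -2.099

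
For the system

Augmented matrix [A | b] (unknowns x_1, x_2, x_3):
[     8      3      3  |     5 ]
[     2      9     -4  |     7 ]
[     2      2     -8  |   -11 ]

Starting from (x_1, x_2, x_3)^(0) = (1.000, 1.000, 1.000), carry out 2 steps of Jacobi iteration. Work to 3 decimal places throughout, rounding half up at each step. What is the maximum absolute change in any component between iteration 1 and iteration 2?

0.639

Iteration 1:
  x_1 = (5 - (3)·1.000 - (3)·1.000) / (8) = -0.125
  x_2 = (7 - (2)·1.000 - (-4)·1.000) / (9) = 1.000
  x_3 = (-11 - (2)·1.000 - (2)·1.000) / (-8) = 1.875
Iteration 2:
  x_1 = (5 - (3)·1.000 - (3)·1.875) / (8) = -0.453
  x_2 = (7 - (2)·-0.125 - (-4)·1.875) / (9) = 1.639
  x_3 = (-11 - (2)·-0.125 - (2)·1.000) / (-8) = 1.594
Change: (-0.328, 0.639, -0.281) → max |·| = 0.639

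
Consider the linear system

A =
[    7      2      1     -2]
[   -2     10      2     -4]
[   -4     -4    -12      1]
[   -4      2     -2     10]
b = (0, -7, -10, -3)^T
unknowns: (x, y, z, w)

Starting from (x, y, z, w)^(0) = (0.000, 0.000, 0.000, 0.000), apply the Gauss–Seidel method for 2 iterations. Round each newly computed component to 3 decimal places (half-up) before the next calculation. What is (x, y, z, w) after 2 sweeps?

Iteration 1:
  x = (0 - (2)·0.000 - (1)·0.000 - (-2)·0.000) / (7) = 0.000
  y = (-7 - (-2)·0.000 - (2)·0.000 - (-4)·0.000) / (10) = -0.700
  z = (-10 - (-4)·0.000 - (-4)·-0.700 - (1)·0.000) / (-12) = 1.067
  w = (-3 - (-4)·0.000 - (2)·-0.700 - (-2)·1.067) / (10) = 0.053
Iteration 2:
  x = (0 - (2)·-0.700 - (1)·1.067 - (-2)·0.053) / (7) = 0.063
  y = (-7 - (-2)·0.063 - (2)·1.067 - (-4)·0.053) / (10) = -0.880
  z = (-10 - (-4)·0.063 - (-4)·-0.880 - (1)·0.053) / (-12) = 1.110
  w = (-3 - (-4)·0.063 - (2)·-0.880 - (-2)·1.110) / (10) = 0.123

(0.063, -0.880, 1.110, 0.123)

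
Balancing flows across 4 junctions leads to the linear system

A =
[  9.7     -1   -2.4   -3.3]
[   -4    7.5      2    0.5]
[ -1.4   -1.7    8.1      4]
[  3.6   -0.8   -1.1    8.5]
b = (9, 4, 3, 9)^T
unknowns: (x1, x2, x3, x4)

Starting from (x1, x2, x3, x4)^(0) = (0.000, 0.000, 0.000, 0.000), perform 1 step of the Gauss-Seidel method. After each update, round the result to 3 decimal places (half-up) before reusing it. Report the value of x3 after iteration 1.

Iteration 1:
  x1 = (9 - (-1)·0.000 - (-2.4)·0.000 - (-3.3)·0.000) / (9.7) = 0.928
  x2 = (4 - (-4)·0.928 - (2)·0.000 - (0.5)·0.000) / (7.5) = 1.028
  x3 = (3 - (-1.4)·0.928 - (-1.7)·1.028 - (4)·0.000) / (8.1) = 0.747
  x4 = (9 - (3.6)·0.928 - (-0.8)·1.028 - (-1.1)·0.747) / (8.5) = 0.859

0.747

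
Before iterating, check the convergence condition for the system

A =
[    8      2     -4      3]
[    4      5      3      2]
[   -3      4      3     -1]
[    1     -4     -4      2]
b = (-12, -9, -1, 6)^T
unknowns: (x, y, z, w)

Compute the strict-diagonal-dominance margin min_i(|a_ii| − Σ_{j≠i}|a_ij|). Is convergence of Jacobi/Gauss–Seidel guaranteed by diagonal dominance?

row 1: |8| − (2+4+3) = -1
row 2: |5| − (4+3+2) = -4
row 3: |3| − (3+4+1) = -5
row 4: |2| − (1+4+4) = -7
minimum over rows = -7 → not strictly diagonally dominant

-7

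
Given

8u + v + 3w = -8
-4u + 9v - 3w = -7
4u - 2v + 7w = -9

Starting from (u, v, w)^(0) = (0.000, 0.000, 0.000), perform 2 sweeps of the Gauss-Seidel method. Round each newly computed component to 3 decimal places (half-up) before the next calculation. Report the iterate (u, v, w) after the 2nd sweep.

Iteration 1:
  u = (-8 - (1)·0.000 - (3)·0.000) / (8) = -1.000
  v = (-7 - (-4)·-1.000 - (-3)·0.000) / (9) = -1.222
  w = (-9 - (4)·-1.000 - (-2)·-1.222) / (7) = -1.063
Iteration 2:
  u = (-8 - (1)·-1.222 - (3)·-1.063) / (8) = -0.449
  v = (-7 - (-4)·-0.449 - (-3)·-1.063) / (9) = -1.332
  w = (-9 - (4)·-0.449 - (-2)·-1.332) / (7) = -1.410

(-0.449, -1.332, -1.410)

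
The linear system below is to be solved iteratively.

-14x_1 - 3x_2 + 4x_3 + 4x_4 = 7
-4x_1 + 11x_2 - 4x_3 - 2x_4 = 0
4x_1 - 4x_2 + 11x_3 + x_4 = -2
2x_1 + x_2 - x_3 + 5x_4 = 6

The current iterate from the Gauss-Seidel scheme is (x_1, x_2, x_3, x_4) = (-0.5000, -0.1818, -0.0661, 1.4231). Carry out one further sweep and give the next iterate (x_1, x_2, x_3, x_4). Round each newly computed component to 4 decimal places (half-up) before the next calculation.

(-0.0733, 0.2081, -0.2089, 1.1459)

One sweep:
  x_1 = (7 - (-3)·-0.1818 - (4)·-0.0661 - (4)·1.4231) / (-14) = -0.0733
  x_2 = (0 - (-4)·-0.0733 - (-4)·-0.0661 - (-2)·1.4231) / (11) = 0.2081
  x_3 = (-2 - (4)·-0.0733 - (-4)·0.2081 - (1)·1.4231) / (11) = -0.2089
  x_4 = (6 - (2)·-0.0733 - (1)·0.2081 - (-1)·-0.2089) / (5) = 1.1459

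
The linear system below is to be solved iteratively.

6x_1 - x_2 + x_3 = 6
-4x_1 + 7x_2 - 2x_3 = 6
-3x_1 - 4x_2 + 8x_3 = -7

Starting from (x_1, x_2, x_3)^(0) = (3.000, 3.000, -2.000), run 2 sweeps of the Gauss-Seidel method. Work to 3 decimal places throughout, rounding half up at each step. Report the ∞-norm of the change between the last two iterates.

0.691

Iteration 1:
  x_1 = (6 - (-1)·3.000 - (1)·-2.000) / (6) = 1.833
  x_2 = (6 - (-4)·1.833 - (-2)·-2.000) / (7) = 1.333
  x_3 = (-7 - (-3)·1.833 - (-4)·1.333) / (8) = 0.479
Iteration 2:
  x_1 = (6 - (-1)·1.333 - (1)·0.479) / (6) = 1.142
  x_2 = (6 - (-4)·1.142 - (-2)·0.479) / (7) = 1.647
  x_3 = (-7 - (-3)·1.142 - (-4)·1.647) / (8) = 0.377
Change: (-0.691, 0.314, -0.102) → max |·| = 0.691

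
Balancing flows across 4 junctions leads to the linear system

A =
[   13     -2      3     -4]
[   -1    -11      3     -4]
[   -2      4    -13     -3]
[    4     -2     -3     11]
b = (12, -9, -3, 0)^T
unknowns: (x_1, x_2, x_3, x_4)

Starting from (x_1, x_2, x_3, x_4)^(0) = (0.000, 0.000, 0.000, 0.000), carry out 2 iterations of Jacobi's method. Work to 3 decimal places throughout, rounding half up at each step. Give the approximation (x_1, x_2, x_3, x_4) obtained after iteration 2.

(0.996, 0.797, 0.340, -0.124)

Iteration 1:
  x_1 = (12 - (-2)·0.000 - (3)·0.000 - (-4)·0.000) / (13) = 0.923
  x_2 = (-9 - (-1)·0.000 - (3)·0.000 - (-4)·0.000) / (-11) = 0.818
  x_3 = (-3 - (-2)·0.000 - (4)·0.000 - (-3)·0.000) / (-13) = 0.231
  x_4 = (0 - (4)·0.000 - (-2)·0.000 - (-3)·0.000) / (11) = 0.000
Iteration 2:
  x_1 = (12 - (-2)·0.818 - (3)·0.231 - (-4)·0.000) / (13) = 0.996
  x_2 = (-9 - (-1)·0.923 - (3)·0.231 - (-4)·0.000) / (-11) = 0.797
  x_3 = (-3 - (-2)·0.923 - (4)·0.818 - (-3)·0.000) / (-13) = 0.340
  x_4 = (0 - (4)·0.923 - (-2)·0.818 - (-3)·0.231) / (11) = -0.124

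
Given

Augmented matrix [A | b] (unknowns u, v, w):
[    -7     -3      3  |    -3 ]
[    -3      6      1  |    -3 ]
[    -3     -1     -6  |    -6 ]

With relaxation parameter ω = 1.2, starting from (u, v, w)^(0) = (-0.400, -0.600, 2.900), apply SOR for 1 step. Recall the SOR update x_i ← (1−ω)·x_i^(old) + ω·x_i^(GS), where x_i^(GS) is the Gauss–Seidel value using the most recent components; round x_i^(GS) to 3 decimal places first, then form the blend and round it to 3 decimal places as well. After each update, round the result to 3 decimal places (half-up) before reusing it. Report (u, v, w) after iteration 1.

Iteration 1:
  u: GS value = (-3 - (-3)·-0.600 - (3)·2.900) / (-7) = 1.929;  u ← (1−ω)·-0.400 + ω·1.929 = 2.395
  v: GS value = (-3 - (-3)·2.395 - (1)·2.900) / (6) = 0.214;  v ← (1−ω)·-0.600 + ω·0.214 = 0.377
  w: GS value = (-6 - (-3)·2.395 - (-1)·0.377) / (-6) = -0.260;  w ← (1−ω)·2.900 + ω·-0.260 = -0.892

(2.395, 0.377, -0.892)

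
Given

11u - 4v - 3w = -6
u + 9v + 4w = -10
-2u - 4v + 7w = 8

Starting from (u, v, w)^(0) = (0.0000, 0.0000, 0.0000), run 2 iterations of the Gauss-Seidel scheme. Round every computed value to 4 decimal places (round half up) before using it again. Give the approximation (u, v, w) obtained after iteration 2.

Iteration 1:
  u = (-6 - (-4)·0.0000 - (-3)·0.0000) / (11) = -0.5455
  v = (-10 - (1)·-0.5455 - (4)·0.0000) / (9) = -1.0505
  w = (8 - (-2)·-0.5455 - (-4)·-1.0505) / (7) = 0.3867
Iteration 2:
  u = (-6 - (-4)·-1.0505 - (-3)·0.3867) / (11) = -0.8220
  v = (-10 - (1)·-0.8220 - (4)·0.3867) / (9) = -1.1916
  w = (8 - (-2)·-0.8220 - (-4)·-1.1916) / (7) = 0.2271

(-0.8220, -1.1916, 0.2271)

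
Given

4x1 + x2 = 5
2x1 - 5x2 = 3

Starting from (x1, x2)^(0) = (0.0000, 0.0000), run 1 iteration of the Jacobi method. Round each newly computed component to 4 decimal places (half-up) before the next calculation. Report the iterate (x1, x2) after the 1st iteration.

(1.2500, -0.6000)

Iteration 1:
  x1 = (5 - (1)·0.0000) / (4) = 1.2500
  x2 = (3 - (2)·0.0000) / (-5) = -0.6000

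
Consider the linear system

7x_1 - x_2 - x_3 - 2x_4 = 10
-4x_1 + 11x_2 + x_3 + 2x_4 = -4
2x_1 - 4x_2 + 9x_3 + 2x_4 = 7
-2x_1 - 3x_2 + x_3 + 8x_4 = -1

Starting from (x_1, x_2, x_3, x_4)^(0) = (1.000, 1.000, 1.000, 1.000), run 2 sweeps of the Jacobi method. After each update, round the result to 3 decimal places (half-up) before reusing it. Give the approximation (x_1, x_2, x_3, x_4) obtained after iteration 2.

(1.608, 0.225, 0.129, 0.175)

Iteration 1:
  x_1 = (10 - (-1)·1.000 - (-1)·1.000 - (-2)·1.000) / (7) = 2.000
  x_2 = (-4 - (-4)·1.000 - (1)·1.000 - (2)·1.000) / (11) = -0.273
  x_3 = (7 - (2)·1.000 - (-4)·1.000 - (2)·1.000) / (9) = 0.778
  x_4 = (-1 - (-2)·1.000 - (-3)·1.000 - (1)·1.000) / (8) = 0.375
Iteration 2:
  x_1 = (10 - (-1)·-0.273 - (-1)·0.778 - (-2)·0.375) / (7) = 1.608
  x_2 = (-4 - (-4)·2.000 - (1)·0.778 - (2)·0.375) / (11) = 0.225
  x_3 = (7 - (2)·2.000 - (-4)·-0.273 - (2)·0.375) / (9) = 0.129
  x_4 = (-1 - (-2)·2.000 - (-3)·-0.273 - (1)·0.778) / (8) = 0.175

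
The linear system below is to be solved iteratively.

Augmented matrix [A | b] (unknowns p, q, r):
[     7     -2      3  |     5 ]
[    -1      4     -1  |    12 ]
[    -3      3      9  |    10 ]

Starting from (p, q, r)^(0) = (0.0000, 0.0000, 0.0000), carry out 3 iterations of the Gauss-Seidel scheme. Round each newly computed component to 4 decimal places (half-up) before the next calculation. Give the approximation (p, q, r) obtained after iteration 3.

Iteration 1:
  p = (5 - (-2)·0.0000 - (3)·0.0000) / (7) = 0.7143
  q = (12 - (-1)·0.7143 - (-1)·0.0000) / (4) = 3.1786
  r = (10 - (-3)·0.7143 - (3)·3.1786) / (9) = 0.2897
Iteration 2:
  p = (5 - (-2)·3.1786 - (3)·0.2897) / (7) = 1.4983
  q = (12 - (-1)·1.4983 - (-1)·0.2897) / (4) = 3.4470
  r = (10 - (-3)·1.4983 - (3)·3.4470) / (9) = 0.4615
Iteration 3:
  p = (5 - (-2)·3.4470 - (3)·0.4615) / (7) = 1.5014
  q = (12 - (-1)·1.5014 - (-1)·0.4615) / (4) = 3.4907
  r = (10 - (-3)·1.5014 - (3)·3.4907) / (9) = 0.4480

(1.5014, 3.4907, 0.4480)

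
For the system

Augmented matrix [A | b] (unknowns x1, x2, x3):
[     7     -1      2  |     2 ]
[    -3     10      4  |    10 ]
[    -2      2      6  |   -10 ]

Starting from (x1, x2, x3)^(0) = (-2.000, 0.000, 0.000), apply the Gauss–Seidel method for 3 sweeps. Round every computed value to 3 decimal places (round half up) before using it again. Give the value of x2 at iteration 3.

2.158

Iteration 1:
  x1 = (2 - (-1)·0.000 - (2)·0.000) / (7) = 0.286
  x2 = (10 - (-3)·0.286 - (4)·0.000) / (10) = 1.086
  x3 = (-10 - (-2)·0.286 - (2)·1.086) / (6) = -1.933
Iteration 2:
  x1 = (2 - (-1)·1.086 - (2)·-1.933) / (7) = 0.993
  x2 = (10 - (-3)·0.993 - (4)·-1.933) / (10) = 2.071
  x3 = (-10 - (-2)·0.993 - (2)·2.071) / (6) = -2.026
Iteration 3:
  x1 = (2 - (-1)·2.071 - (2)·-2.026) / (7) = 1.160
  x2 = (10 - (-3)·1.160 - (4)·-2.026) / (10) = 2.158
  x3 = (-10 - (-2)·1.160 - (2)·2.158) / (6) = -1.999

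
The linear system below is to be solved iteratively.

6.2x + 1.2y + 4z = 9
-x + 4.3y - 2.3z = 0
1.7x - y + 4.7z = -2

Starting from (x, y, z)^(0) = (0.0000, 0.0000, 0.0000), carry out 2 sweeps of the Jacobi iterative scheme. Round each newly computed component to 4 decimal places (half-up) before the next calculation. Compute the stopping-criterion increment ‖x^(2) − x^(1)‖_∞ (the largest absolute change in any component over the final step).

0.5251

Iteration 1:
  x = (9 - (1.2)·0.0000 - (4)·0.0000) / (6.2) = 1.4516
  y = (0 - (-1)·0.0000 - (-2.3)·0.0000) / (4.3) = 0.0000
  z = (-2 - (1.7)·0.0000 - (-1)·0.0000) / (4.7) = -0.4255
Iteration 2:
  x = (9 - (1.2)·0.0000 - (4)·-0.4255) / (6.2) = 1.7261
  y = (0 - (-1)·1.4516 - (-2.3)·-0.4255) / (4.3) = 0.1100
  z = (-2 - (1.7)·1.4516 - (-1)·0.0000) / (4.7) = -0.9506
Change: (0.2745, 0.1100, -0.5251) → max |·| = 0.5251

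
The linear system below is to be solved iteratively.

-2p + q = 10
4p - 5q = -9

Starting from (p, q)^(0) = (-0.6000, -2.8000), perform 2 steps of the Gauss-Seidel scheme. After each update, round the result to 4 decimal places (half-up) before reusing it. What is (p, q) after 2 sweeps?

Iteration 1:
  p = (10 - (1)·-2.8000) / (-2) = -6.4000
  q = (-9 - (4)·-6.4000) / (-5) = -3.3200
Iteration 2:
  p = (10 - (1)·-3.3200) / (-2) = -6.6600
  q = (-9 - (4)·-6.6600) / (-5) = -3.5280

(-6.6600, -3.5280)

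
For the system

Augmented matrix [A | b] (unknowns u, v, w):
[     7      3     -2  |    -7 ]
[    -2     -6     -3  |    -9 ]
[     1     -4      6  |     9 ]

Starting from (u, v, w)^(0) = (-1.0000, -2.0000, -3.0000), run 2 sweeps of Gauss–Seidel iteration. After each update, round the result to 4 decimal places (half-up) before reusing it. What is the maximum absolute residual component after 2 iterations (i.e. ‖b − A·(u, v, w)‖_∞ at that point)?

6.5186

Iteration 1:
  u = (-7 - (3)·-2.0000 - (-2)·-3.0000) / (7) = -1.0000
  v = (-9 - (-2)·-1.0000 - (-3)·-3.0000) / (-6) = 3.3333
  w = (9 - (1)·-1.0000 - (-4)·3.3333) / (6) = 3.8889
Iteration 2:
  u = (-7 - (3)·3.3333 - (-2)·3.8889) / (7) = -1.3174
  v = (-9 - (-2)·-1.3174 - (-3)·3.8889) / (-6) = -0.0053
  w = (9 - (1)·-1.3174 - (-4)·-0.0053) / (6) = 1.7160
Residual b − A·x = (5.6697, -6.5186, 0.0002); ∞-norm = 6.5186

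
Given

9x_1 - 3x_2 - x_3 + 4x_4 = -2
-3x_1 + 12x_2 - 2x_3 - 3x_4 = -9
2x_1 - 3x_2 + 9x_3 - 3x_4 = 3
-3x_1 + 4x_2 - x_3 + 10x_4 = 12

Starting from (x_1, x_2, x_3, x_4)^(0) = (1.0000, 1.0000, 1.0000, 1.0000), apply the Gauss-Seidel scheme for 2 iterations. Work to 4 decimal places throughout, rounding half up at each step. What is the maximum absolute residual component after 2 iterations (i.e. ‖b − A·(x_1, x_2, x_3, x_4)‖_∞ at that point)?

Iteration 1:
  x_1 = (-2 - (-3)·1.0000 - (-1)·1.0000 - (4)·1.0000) / (9) = -0.2222
  x_2 = (-9 - (-3)·-0.2222 - (-2)·1.0000 - (-3)·1.0000) / (12) = -0.3889
  x_3 = (3 - (2)·-0.2222 - (-3)·-0.3889 - (-3)·1.0000) / (9) = 0.5864
  x_4 = (12 - (-3)·-0.2222 - (4)·-0.3889 - (-1)·0.5864) / (10) = 1.3475
Iteration 2:
  x_1 = (-2 - (-3)·-0.3889 - (-1)·0.5864 - (4)·1.3475) / (9) = -0.8856
  x_2 = (-9 - (-3)·-0.8856 - (-2)·0.5864 - (-3)·1.3475) / (12) = -0.5368
  x_3 = (3 - (2)·-0.8856 - (-3)·-0.5368 - (-3)·1.3475) / (9) = 0.8004
  x_4 = (12 - (-3)·-0.8856 - (4)·-0.5368 - (-1)·0.8004) / (10) = 1.2291
Residual b − A·x = (0.2440, 0.0729, -0.3555, -0.0002); ∞-norm = 0.3555

0.3555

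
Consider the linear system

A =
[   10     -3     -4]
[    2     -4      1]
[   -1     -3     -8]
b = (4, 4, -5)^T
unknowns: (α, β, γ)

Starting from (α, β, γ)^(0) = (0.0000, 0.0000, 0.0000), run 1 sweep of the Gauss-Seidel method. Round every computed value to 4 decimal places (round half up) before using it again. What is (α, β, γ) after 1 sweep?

Iteration 1:
  α = (4 - (-3)·0.0000 - (-4)·0.0000) / (10) = 0.4000
  β = (4 - (2)·0.4000 - (1)·0.0000) / (-4) = -0.8000
  γ = (-5 - (-1)·0.4000 - (-3)·-0.8000) / (-8) = 0.8750

(0.4000, -0.8000, 0.8750)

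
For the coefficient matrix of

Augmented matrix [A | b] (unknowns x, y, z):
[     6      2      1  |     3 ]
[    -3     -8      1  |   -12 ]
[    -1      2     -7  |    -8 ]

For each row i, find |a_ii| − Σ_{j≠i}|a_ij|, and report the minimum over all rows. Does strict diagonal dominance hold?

row 1: |6| − (2+1) = 3
row 2: |-8| − (3+1) = 4
row 3: |-7| − (1+2) = 4
minimum over rows = 3 → strictly diagonally dominant (convergence guaranteed)

3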